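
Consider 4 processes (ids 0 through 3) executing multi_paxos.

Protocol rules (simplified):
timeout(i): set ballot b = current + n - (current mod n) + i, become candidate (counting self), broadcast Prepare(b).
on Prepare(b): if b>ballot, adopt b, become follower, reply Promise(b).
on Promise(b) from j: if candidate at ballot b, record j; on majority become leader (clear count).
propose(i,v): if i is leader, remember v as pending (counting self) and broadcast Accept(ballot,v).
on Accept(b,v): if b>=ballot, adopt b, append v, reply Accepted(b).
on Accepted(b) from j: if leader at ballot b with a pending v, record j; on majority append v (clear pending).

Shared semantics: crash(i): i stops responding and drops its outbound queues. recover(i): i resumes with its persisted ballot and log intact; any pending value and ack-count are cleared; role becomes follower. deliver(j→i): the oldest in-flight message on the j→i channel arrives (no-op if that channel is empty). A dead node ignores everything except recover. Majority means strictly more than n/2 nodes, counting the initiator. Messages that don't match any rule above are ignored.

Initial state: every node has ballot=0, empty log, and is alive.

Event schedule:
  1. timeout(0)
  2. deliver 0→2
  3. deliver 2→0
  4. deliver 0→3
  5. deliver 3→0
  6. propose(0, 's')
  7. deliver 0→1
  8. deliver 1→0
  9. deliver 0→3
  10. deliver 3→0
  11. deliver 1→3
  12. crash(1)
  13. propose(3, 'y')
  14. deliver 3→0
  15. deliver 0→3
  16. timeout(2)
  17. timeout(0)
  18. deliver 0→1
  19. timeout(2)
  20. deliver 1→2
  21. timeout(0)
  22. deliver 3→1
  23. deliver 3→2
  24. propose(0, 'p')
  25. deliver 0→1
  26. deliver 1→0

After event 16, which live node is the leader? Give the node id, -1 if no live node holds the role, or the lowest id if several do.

1. timeout(0):  <0:cand b4 ->
2. deliver 0→2:  <2:foll b4 ->
3. deliver 2→0:  nop
4. deliver 0→3:  <3:foll b4 ->
5. deliver 3→0:  <0:lead b4 ->
6. propose(0,'s'):  nop
7. deliver 0→1:  <1:foll b4 ->
8. deliver 1→0:  nop
9. deliver 0→3:  <3:foll b4 s>
10. deliver 3→0:  nop
11. deliver 1→3:  nop
12. crash(1):  <1:✗foll b4 ->
13. propose(3,'y'):  nop
14. deliver 3→0:  nop
15. deliver 0→3:  nop
16. timeout(2):  <2:cand b10 ->

0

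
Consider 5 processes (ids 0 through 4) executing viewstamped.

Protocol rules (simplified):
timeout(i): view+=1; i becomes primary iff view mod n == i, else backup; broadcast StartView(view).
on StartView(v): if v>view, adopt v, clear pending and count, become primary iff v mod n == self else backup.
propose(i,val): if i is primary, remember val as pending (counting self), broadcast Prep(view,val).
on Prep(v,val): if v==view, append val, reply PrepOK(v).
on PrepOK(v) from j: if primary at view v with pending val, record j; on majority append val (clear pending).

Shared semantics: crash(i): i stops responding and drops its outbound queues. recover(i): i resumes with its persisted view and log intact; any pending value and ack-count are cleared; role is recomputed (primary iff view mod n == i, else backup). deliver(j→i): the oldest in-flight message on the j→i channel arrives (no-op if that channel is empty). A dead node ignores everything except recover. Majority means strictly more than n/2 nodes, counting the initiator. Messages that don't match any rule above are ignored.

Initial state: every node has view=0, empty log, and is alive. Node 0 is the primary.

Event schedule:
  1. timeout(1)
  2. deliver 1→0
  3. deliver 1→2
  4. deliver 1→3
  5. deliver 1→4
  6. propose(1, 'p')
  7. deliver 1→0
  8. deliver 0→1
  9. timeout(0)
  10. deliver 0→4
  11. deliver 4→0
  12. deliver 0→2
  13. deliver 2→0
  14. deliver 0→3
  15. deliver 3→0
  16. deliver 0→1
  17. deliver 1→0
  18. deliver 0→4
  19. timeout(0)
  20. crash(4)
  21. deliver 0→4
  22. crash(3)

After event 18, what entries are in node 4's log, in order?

empty

after 1 — timeout(1): n1:prim/v1/[-]
after 2 — deliver 1→0: n0:back/v1/[-]
after 3 — deliver 1→2: n2:back/v1/[-]
after 4 — deliver 1→3: n3:back/v1/[-]
after 5 — deliver 1→4: n4:back/v1/[-]
after 6 — propose(1,'p'): ·
after 7 — deliver 1→0: n0:back/v1/[p]
after 8 — deliver 0→1: ·
after 9 — timeout(0): n0:back/v2/[p]
after 10 — deliver 0→4: n4:back/v2/[-]
after 11 — deliver 4→0: ·
after 12 — deliver 0→2: n2:prim/v2/[-]
after 13 — deliver 2→0: ·
after 14 — deliver 0→3: n3:back/v2/[-]
after 15 — deliver 3→0: ·
after 16 — deliver 0→1: n1:back/v2/[-]
after 17 — deliver 1→0: ·
after 18 — deliver 0→4: ·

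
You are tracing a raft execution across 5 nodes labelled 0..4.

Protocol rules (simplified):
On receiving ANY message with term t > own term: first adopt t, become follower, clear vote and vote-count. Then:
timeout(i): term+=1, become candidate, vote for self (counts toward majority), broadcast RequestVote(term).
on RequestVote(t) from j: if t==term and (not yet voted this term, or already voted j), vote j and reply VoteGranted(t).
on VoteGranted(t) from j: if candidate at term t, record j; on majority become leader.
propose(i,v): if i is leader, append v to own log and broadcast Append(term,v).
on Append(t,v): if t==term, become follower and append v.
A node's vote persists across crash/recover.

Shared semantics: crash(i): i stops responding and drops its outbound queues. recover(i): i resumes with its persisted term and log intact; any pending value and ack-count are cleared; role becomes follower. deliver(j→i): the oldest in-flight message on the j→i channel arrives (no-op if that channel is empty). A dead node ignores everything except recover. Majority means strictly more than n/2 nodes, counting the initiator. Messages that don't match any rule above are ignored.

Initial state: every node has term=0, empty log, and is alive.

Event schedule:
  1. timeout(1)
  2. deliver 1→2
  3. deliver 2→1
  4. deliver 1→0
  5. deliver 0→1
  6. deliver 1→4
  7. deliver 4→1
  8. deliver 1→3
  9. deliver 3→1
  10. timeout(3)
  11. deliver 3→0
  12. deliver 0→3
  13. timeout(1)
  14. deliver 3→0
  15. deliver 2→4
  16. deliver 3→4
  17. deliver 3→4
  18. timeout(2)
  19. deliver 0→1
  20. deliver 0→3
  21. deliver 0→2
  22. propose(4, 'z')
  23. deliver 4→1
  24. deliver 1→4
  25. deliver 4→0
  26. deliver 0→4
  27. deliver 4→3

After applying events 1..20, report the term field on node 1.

2

1. timeout(1):  <1:cand t1 ->
2. deliver 1→2:  <2:foll t1 ->
3. deliver 2→1:  nop
4. deliver 1→0:  <0:foll t1 ->
5. deliver 0→1:  <1:lead t1 ->
6. deliver 1→4:  <4:foll t1 ->
7. deliver 4→1:  nop
8. deliver 1→3:  <3:foll t1 ->
9. deliver 3→1:  nop
10. timeout(3):  <3:cand t2 ->
11. deliver 3→0:  <0:foll t2 ->
12. deliver 0→3:  nop
13. timeout(1):  <1:cand t2 ->
14. deliver 3→0:  nop
15. deliver 2→4:  nop
16. deliver 3→4:  <4:foll t2 ->
17. deliver 3→4:  nop
18. timeout(2):  <2:cand t2 ->
19. deliver 0→1:  nop
20. deliver 0→3:  nop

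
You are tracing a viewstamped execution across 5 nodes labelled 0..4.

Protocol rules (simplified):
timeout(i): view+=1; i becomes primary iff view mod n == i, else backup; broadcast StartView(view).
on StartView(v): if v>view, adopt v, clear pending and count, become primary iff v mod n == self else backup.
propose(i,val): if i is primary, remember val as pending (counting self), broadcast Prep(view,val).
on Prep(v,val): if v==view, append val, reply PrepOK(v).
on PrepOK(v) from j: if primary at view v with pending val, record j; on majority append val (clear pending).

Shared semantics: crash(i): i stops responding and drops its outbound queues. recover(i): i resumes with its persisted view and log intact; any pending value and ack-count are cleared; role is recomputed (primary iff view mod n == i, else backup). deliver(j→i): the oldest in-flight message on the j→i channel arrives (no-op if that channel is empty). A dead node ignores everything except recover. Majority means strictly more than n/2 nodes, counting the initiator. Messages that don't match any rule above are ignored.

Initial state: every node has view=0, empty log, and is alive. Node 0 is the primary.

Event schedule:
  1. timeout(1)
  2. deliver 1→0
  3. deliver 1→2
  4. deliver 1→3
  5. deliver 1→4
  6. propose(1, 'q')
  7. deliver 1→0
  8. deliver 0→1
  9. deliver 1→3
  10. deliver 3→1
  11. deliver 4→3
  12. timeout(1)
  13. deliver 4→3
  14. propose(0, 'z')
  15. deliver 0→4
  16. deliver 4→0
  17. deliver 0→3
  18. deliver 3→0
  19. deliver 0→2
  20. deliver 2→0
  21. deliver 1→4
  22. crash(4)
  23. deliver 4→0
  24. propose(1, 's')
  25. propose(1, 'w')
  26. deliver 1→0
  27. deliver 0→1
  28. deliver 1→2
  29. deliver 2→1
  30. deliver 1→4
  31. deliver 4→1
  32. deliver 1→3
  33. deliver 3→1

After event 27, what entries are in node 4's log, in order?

q

[1] timeout(1) → N1(prim v1 [-])
[2] deliver 1→0 → N0(back v1 [-])
[3] deliver 1→2 → N2(back v1 [-])
[4] deliver 1→3 → N3(back v1 [-])
[5] deliver 1→4 → N4(back v1 [-])
[6] propose(1,'q') → ∅
[7] deliver 1→0 → N0(back v1 [q])
[8] deliver 0→1 → ∅
[9] deliver 1→3 → N3(back v1 [q])
[10] deliver 3→1 → N1(prim v1 [q])
[11] deliver 4→3 → ∅
[12] timeout(1) → N1(back v2 [q])
[13] deliver 4→3 → ∅
[14] propose(0,'z') → ∅
[15] deliver 0→4 → ∅
[16] deliver 4→0 → ∅
[17] deliver 0→3 → ∅
[18] deliver 3→0 → ∅
[19] deliver 0→2 → ∅
[20] deliver 2→0 → ∅
[21] deliver 1→4 → N4(back v1 [q])
[22] crash(4) → N4(✗back v1 [q])
[23] deliver 4→0 → ∅
[24] propose(1,'s') → ∅
[25] propose(1,'w') → ∅
[26] deliver 1→0 → N0(back v2 [q])
[27] deliver 0→1 → ∅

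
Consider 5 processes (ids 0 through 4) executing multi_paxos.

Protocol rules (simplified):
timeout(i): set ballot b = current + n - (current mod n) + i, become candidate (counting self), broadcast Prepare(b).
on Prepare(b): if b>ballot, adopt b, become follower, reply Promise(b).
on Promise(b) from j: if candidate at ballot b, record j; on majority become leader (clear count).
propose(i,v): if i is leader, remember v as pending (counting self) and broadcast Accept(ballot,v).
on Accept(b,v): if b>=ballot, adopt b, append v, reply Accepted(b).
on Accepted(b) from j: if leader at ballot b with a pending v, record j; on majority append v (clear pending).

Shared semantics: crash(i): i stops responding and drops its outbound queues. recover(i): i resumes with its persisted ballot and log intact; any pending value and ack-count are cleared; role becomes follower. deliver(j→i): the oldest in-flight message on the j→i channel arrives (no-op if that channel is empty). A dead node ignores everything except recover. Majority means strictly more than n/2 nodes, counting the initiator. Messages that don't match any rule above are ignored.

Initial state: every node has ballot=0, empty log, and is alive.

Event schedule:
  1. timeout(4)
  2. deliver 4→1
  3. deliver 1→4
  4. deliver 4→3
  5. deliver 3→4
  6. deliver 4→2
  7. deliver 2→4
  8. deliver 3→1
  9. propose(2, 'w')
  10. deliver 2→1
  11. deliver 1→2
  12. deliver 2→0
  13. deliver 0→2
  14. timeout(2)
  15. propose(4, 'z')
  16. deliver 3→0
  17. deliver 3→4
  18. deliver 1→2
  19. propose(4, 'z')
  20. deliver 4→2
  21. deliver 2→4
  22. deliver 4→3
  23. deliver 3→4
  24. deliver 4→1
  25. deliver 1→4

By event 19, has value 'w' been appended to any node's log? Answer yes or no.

[1] timeout(4) → N4(cand b9 [-])
[2] deliver 4→1 → N1(foll b9 [-])
[3] deliver 1→4 → ∅
[4] deliver 4→3 → N3(foll b9 [-])
[5] deliver 3→4 → N4(lead b9 [-])
[6] deliver 4→2 → N2(foll b9 [-])
[7] deliver 2→4 → ∅
[8] deliver 3→1 → ∅
[9] propose(2,'w') → ∅
[10] deliver 2→1 → ∅
[11] deliver 1→2 → ∅
[12] deliver 2→0 → ∅
[13] deliver 0→2 → ∅
[14] timeout(2) → N2(cand b12 [-])
[15] propose(4,'z') → ∅
[16] deliver 3→0 → ∅
[17] deliver 3→4 → ∅
[18] deliver 1→2 → ∅
[19] propose(4,'z') → ∅

no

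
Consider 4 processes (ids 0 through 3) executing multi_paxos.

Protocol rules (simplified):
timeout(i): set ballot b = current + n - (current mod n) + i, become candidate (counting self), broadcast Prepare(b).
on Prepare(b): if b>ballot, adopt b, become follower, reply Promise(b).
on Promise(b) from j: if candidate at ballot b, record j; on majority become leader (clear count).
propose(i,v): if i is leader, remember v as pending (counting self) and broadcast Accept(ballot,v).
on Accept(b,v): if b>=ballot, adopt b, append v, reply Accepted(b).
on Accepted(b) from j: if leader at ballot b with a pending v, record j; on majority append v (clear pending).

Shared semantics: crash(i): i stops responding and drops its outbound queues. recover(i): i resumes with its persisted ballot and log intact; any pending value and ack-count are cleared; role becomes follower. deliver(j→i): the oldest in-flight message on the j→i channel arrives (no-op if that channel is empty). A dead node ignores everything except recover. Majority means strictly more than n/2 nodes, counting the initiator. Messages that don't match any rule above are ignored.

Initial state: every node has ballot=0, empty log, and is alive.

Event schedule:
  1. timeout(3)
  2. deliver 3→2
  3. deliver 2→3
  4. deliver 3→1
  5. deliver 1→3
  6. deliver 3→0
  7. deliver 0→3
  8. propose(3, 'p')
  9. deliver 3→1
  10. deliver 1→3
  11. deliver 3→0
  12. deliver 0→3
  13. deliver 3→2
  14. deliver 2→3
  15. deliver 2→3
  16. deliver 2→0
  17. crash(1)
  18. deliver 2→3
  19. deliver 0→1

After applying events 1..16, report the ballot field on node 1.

7

1. timeout(3):  <3:cand b7 ->
2. deliver 3→2:  <2:foll b7 ->
3. deliver 2→3:  nop
4. deliver 3→1:  <1:foll b7 ->
5. deliver 1→3:  <3:lead b7 ->
6. deliver 3→0:  <0:foll b7 ->
7. deliver 0→3:  nop
8. propose(3,'p'):  nop
9. deliver 3→1:  <1:foll b7 p>
10. deliver 1→3:  nop
11. deliver 3→0:  <0:foll b7 p>
12. deliver 0→3:  <3:lead b7 p>
13. deliver 3→2:  <2:foll b7 p>
14. deliver 2→3:  nop
15. deliver 2→3:  nop
16. deliver 2→0:  nop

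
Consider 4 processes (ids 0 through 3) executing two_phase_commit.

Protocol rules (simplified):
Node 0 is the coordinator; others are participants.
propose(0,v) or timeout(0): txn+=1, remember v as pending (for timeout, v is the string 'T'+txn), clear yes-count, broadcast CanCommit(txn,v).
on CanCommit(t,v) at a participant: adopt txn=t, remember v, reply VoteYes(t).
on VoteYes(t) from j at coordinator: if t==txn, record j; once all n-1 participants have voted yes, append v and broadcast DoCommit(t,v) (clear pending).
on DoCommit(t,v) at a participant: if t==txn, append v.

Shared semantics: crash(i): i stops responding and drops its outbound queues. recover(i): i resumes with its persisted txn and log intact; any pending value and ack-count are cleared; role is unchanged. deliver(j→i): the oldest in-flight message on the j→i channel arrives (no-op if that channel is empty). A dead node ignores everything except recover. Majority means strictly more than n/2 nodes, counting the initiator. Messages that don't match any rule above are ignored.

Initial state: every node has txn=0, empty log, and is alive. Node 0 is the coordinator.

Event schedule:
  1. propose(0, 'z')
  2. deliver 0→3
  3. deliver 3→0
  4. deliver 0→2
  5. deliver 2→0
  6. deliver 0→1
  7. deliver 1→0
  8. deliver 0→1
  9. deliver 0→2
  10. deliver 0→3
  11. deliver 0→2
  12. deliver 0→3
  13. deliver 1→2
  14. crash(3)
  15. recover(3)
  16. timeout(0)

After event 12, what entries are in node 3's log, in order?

z

e1 propose(0,'z'): 0[coor,t=1,-]
e2 deliver 0→3: 3[part,t=1,-]
e3 deliver 3→0: ·
e4 deliver 0→2: 2[part,t=1,-]
e5 deliver 2→0: ·
e6 deliver 0→1: 1[part,t=1,-]
e7 deliver 1→0: 0[coor,t=1,z]
e8 deliver 0→1: 1[part,t=1,z]
e9 deliver 0→2: 2[part,t=1,z]
e10 deliver 0→3: 3[part,t=1,z]
e11 deliver 0→2: ·
e12 deliver 0→3: ·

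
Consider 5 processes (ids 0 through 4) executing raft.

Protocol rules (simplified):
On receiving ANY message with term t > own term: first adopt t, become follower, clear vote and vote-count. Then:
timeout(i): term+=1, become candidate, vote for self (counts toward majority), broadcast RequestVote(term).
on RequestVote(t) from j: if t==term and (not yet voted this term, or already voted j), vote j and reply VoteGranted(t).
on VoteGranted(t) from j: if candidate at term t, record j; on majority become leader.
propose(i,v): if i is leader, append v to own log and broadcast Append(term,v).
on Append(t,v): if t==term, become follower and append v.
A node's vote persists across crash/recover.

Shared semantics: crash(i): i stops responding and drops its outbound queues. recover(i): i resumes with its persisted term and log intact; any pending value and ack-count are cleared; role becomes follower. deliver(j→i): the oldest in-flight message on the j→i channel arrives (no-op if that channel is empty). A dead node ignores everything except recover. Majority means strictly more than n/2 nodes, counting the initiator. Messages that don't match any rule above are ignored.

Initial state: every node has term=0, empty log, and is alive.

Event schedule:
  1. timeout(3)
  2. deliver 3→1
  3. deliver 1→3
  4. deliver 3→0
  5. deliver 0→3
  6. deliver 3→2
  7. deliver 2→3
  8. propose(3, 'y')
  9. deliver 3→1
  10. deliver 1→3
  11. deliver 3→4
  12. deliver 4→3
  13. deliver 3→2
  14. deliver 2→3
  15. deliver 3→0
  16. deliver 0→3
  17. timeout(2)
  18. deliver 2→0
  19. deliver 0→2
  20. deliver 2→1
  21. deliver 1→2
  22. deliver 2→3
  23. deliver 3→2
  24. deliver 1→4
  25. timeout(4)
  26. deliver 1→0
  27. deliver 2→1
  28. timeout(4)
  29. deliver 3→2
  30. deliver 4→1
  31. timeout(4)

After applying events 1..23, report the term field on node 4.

step 1 timeout(3): 3={cand,t=1,log=-}
step 2 deliver 3→1: 1={foll,t=1,log=-}
step 3 deliver 1→3: —
step 4 deliver 3→0: 0={foll,t=1,log=-}
step 5 deliver 0→3: 3={lead,t=1,log=-}
step 6 deliver 3→2: 2={foll,t=1,log=-}
step 7 deliver 2→3: —
step 8 propose(3,'y'): 3={lead,t=1,log=y}
step 9 deliver 3→1: 1={foll,t=1,log=y}
step 10 deliver 1→3: —
step 11 deliver 3→4: 4={foll,t=1,log=-}
step 12 deliver 4→3: —
step 13 deliver 3→2: 2={foll,t=1,log=y}
step 14 deliver 2→3: —
step 15 deliver 3→0: 0={foll,t=1,log=y}
step 16 deliver 0→3: —
step 17 timeout(2): 2={cand,t=2,log=y}
step 18 deliver 2→0: 0={foll,t=2,log=y}
step 19 deliver 0→2: —
step 20 deliver 2→1: 1={foll,t=2,log=y}
step 21 deliver 1→2: 2={lead,t=2,log=y}
step 22 deliver 2→3: 3={foll,t=2,log=y}
step 23 deliver 3→2: —

1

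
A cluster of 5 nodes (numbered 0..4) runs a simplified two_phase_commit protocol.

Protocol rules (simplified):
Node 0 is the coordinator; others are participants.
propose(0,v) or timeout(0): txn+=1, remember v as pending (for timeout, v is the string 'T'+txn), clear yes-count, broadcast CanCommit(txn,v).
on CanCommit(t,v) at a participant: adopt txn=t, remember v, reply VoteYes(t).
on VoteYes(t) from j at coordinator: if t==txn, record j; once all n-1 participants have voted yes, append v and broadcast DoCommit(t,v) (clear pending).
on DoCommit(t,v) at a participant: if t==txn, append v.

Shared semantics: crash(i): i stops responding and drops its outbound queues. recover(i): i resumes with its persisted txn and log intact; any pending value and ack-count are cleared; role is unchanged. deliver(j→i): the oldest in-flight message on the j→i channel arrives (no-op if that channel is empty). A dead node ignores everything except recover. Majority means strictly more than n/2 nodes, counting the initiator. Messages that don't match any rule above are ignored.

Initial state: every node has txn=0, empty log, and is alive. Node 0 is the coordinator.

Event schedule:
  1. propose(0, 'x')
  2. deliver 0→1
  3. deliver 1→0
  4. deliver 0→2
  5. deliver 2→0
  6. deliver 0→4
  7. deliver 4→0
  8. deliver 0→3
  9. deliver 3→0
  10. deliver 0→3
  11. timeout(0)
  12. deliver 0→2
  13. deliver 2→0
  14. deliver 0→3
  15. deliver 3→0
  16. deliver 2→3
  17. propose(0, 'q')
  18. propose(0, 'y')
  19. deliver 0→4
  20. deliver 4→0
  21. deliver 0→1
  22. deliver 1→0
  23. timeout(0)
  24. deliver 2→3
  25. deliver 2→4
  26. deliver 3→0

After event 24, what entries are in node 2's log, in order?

x

after 1 — propose(0,'x'): n0:coor/t1/[-]
after 2 — deliver 0→1: n1:part/t1/[-]
after 3 — deliver 1→0: ·
after 4 — deliver 0→2: n2:part/t1/[-]
after 5 — deliver 2→0: ·
after 6 — deliver 0→4: n4:part/t1/[-]
after 7 — deliver 4→0: ·
after 8 — deliver 0→3: n3:part/t1/[-]
after 9 — deliver 3→0: n0:coor/t1/[x]
after 10 — deliver 0→3: n3:part/t1/[x]
after 11 — timeout(0): n0:coor/t2/[x]
after 12 — deliver 0→2: n2:part/t1/[x]
after 13 — deliver 2→0: ·
after 14 — deliver 0→3: n3:part/t2/[x]
after 15 — deliver 3→0: ·
after 16 — deliver 2→3: ·
after 17 — propose(0,'q'): n0:coor/t3/[x]
after 18 — propose(0,'y'): n0:coor/t4/[x]
after 19 — deliver 0→4: n4:part/t1/[x]
after 20 — deliver 4→0: ·
after 21 — deliver 0→1: n1:part/t1/[x]
after 22 — deliver 1→0: ·
after 23 — timeout(0): n0:coor/t5/[x]
after 24 — deliver 2→3: ·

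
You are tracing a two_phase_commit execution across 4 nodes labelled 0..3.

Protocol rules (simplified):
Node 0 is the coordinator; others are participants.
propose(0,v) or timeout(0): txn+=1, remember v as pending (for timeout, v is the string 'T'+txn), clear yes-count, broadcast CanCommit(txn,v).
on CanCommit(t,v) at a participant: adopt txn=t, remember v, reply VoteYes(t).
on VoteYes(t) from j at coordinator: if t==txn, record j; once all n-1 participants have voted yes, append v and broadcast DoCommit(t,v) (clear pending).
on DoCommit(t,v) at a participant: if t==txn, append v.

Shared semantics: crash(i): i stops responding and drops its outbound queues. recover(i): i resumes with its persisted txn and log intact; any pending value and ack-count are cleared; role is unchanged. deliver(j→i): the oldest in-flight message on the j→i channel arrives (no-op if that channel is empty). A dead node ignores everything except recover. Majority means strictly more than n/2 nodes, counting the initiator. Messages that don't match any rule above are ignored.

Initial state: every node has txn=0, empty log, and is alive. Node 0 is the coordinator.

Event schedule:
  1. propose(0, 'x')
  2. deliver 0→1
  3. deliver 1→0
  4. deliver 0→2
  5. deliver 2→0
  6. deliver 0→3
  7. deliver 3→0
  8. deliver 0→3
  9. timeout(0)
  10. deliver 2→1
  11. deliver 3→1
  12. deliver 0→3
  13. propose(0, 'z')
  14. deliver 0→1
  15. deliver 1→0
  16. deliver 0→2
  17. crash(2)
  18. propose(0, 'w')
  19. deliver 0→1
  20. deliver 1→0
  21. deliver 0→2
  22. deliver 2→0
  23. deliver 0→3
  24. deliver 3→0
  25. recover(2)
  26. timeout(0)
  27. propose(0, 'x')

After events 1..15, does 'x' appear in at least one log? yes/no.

[1] propose(0,'x') → N0(coor t1 [-])
[2] deliver 0→1 → N1(part t1 [-])
[3] deliver 1→0 → ∅
[4] deliver 0→2 → N2(part t1 [-])
[5] deliver 2→0 → ∅
[6] deliver 0→3 → N3(part t1 [-])
[7] deliver 3→0 → N0(coor t1 [x])
[8] deliver 0→3 → N3(part t1 [x])
[9] timeout(0) → N0(coor t2 [x])
[10] deliver 2→1 → ∅
[11] deliver 3→1 → ∅
[12] deliver 0→3 → N3(part t2 [x])
[13] propose(0,'z') → N0(coor t3 [x])
[14] deliver 0→1 → N1(part t1 [x])
[15] deliver 1→0 → ∅

yes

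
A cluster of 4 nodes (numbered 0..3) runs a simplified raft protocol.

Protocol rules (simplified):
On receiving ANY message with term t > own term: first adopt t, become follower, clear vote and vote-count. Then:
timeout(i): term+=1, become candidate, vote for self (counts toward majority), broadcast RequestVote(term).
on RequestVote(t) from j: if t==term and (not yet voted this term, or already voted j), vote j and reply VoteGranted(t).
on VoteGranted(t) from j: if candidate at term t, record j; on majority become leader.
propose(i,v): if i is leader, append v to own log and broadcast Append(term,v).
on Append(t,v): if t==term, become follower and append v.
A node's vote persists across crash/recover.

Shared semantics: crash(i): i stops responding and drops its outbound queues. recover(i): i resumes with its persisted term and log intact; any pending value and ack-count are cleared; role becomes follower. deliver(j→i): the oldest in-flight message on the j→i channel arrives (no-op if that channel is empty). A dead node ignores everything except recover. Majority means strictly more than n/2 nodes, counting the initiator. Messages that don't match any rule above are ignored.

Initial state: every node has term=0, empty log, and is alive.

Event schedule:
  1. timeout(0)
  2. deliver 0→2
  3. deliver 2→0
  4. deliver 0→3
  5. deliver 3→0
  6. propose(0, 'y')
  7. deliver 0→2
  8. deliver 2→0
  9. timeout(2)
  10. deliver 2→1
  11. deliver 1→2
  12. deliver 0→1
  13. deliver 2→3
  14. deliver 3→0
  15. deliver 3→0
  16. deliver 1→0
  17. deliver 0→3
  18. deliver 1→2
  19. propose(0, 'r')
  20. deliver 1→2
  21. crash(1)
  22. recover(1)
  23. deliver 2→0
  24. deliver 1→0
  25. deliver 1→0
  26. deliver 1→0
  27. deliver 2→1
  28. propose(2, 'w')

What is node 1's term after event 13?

2

[1] timeout(0) → N0(cand t1 [-])
[2] deliver 0→2 → N2(foll t1 [-])
[3] deliver 2→0 → ∅
[4] deliver 0→3 → N3(foll t1 [-])
[5] deliver 3→0 → N0(lead t1 [-])
[6] propose(0,'y') → N0(lead t1 [y])
[7] deliver 0→2 → N2(foll t1 [y])
[8] deliver 2→0 → ∅
[9] timeout(2) → N2(cand t2 [y])
[10] deliver 2→1 → N1(foll t2 [-])
[11] deliver 1→2 → ∅
[12] deliver 0→1 → ∅
[13] deliver 2→3 → N3(foll t2 [-])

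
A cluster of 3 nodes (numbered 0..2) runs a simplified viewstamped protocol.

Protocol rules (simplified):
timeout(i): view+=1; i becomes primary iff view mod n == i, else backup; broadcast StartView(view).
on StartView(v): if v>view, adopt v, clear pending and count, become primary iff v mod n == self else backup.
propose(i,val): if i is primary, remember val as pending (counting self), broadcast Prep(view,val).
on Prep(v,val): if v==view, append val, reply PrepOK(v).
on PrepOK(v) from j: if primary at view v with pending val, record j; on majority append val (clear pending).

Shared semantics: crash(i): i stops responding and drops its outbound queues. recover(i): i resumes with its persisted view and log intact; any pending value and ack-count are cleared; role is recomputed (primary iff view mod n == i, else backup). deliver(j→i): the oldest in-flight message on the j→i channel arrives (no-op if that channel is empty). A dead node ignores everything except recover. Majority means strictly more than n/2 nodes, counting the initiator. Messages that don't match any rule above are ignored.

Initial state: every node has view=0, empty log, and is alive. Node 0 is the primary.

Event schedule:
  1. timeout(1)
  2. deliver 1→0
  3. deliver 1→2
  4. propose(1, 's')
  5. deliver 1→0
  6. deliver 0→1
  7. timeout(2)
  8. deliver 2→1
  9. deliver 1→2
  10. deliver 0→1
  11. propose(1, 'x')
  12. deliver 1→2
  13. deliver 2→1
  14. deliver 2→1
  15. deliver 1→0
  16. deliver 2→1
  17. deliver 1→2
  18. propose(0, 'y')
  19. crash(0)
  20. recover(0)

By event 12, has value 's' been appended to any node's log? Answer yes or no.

after 1 — timeout(1): n1:prim/v1/[-]
after 2 — deliver 1→0: n0:back/v1/[-]
after 3 — deliver 1→2: n2:back/v1/[-]
after 4 — propose(1,'s'): ·
after 5 — deliver 1→0: n0:back/v1/[s]
after 6 — deliver 0→1: n1:prim/v1/[s]
after 7 — timeout(2): n2:prim/v2/[-]
after 8 — deliver 2→1: n1:back/v2/[s]
after 9 — deliver 1→2: ·
after 10 — deliver 0→1: ·
after 11 — propose(1,'x'): ·
after 12 — deliver 1→2: ·

yes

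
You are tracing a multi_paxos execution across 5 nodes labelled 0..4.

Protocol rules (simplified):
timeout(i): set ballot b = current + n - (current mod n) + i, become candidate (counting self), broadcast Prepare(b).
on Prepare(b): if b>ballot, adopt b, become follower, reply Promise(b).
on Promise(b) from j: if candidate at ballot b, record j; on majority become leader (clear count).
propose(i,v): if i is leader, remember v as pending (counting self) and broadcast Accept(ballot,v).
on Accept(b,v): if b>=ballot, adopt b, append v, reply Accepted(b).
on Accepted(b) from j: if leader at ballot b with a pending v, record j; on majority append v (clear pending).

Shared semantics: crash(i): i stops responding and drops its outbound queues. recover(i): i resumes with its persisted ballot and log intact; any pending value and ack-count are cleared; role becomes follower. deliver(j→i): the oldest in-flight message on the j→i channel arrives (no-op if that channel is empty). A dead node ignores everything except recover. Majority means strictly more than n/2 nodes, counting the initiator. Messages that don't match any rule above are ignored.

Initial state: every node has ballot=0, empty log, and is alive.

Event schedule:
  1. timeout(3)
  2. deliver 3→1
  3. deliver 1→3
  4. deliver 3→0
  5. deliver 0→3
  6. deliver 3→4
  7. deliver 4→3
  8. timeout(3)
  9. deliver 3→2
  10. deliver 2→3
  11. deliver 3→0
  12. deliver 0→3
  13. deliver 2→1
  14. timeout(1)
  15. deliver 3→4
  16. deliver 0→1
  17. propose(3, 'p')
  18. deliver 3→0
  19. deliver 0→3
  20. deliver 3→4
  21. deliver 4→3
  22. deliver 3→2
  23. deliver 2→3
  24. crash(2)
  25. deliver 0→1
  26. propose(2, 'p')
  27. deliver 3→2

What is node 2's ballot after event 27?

13

after 1 — timeout(3): n3:cand/b8/[-]
after 2 — deliver 3→1: n1:foll/b8/[-]
after 3 — deliver 1→3: ·
after 4 — deliver 3→0: n0:foll/b8/[-]
after 5 — deliver 0→3: n3:lead/b8/[-]
after 6 — deliver 3→4: n4:foll/b8/[-]
after 7 — deliver 4→3: ·
after 8 — timeout(3): n3:cand/b13/[-]
after 9 — deliver 3→2: n2:foll/b8/[-]
after 10 — deliver 2→3: ·
after 11 — deliver 3→0: n0:foll/b13/[-]
after 12 — deliver 0→3: ·
after 13 — deliver 2→1: ·
after 14 — timeout(1): n1:cand/b11/[-]
after 15 — deliver 3→4: n4:foll/b13/[-]
after 16 — deliver 0→1: ·
after 17 — propose(3,'p'): ·
after 18 — deliver 3→0: ·
after 19 — deliver 0→3: ·
after 20 — deliver 3→4: ·
after 21 — deliver 4→3: n3:lead/b13/[-]
after 22 — deliver 3→2: n2:foll/b13/[-]
after 23 — deliver 2→3: ·
after 24 — crash(2): n2:✗foll/b13/[-]
after 25 — deliver 0→1: ·
after 26 — propose(2,'p'): ·
after 27 — deliver 3→2: ·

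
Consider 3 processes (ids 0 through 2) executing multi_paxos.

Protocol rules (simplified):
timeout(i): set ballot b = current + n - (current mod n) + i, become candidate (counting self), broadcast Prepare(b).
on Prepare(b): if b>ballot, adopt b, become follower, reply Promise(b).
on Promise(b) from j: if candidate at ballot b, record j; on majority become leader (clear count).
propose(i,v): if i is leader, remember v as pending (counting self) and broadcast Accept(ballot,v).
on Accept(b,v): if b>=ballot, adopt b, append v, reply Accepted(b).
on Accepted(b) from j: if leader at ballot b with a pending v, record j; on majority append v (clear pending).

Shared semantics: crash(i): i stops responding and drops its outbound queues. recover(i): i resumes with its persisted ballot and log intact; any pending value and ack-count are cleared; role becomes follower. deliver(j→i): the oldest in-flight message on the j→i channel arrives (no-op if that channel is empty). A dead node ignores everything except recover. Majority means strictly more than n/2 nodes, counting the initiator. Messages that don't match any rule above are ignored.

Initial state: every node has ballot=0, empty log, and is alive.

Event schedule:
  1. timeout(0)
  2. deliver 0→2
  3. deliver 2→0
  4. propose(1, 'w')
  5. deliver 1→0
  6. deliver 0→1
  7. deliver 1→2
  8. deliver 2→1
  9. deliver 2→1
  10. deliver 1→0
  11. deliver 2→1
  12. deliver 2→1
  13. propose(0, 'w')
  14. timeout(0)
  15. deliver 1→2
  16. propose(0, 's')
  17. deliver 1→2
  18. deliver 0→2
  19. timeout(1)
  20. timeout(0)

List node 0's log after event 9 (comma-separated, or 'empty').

step 1 timeout(0): 0={cand,b=3,log=-}
step 2 deliver 0→2: 2={foll,b=3,log=-}
step 3 deliver 2→0: 0={lead,b=3,log=-}
step 4 propose(1,'w'): —
step 5 deliver 1→0: —
step 6 deliver 0→1: 1={foll,b=3,log=-}
step 7 deliver 1→2: —
step 8 deliver 2→1: —
step 9 deliver 2→1: —

empty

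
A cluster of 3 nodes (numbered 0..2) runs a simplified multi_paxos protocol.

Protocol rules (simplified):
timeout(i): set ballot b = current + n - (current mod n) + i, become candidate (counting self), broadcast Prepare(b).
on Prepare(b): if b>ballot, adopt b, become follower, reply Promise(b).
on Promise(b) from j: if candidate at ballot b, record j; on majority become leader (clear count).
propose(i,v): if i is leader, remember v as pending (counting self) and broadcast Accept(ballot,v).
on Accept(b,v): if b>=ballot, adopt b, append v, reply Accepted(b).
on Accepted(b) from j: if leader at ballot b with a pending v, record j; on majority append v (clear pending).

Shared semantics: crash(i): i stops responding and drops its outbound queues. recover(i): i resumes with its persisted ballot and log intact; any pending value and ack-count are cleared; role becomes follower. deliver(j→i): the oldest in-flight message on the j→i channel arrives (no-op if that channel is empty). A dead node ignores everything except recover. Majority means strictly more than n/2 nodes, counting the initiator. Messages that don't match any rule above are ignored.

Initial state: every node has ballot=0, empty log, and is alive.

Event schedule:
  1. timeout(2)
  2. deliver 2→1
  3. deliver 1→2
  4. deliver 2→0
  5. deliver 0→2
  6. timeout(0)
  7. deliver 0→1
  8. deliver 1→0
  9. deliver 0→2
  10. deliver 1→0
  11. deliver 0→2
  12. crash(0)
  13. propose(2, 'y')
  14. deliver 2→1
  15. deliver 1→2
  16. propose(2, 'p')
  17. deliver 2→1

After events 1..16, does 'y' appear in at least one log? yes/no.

1. timeout(2):  <2:cand b5 ->
2. deliver 2→1:  <1:foll b5 ->
3. deliver 1→2:  <2:lead b5 ->
4. deliver 2→0:  <0:foll b5 ->
5. deliver 0→2:  nop
6. timeout(0):  <0:cand b6 ->
7. deliver 0→1:  <1:foll b6 ->
8. deliver 1→0:  <0:lead b6 ->
9. deliver 0→2:  <2:foll b6 ->
10. deliver 1→0:  nop
11. deliver 0→2:  nop
12. crash(0):  <0:✗lead b6 ->
13. propose(2,'y'):  nop
14. deliver 2→1:  nop
15. deliver 1→2:  nop
16. propose(2,'p'):  nop

no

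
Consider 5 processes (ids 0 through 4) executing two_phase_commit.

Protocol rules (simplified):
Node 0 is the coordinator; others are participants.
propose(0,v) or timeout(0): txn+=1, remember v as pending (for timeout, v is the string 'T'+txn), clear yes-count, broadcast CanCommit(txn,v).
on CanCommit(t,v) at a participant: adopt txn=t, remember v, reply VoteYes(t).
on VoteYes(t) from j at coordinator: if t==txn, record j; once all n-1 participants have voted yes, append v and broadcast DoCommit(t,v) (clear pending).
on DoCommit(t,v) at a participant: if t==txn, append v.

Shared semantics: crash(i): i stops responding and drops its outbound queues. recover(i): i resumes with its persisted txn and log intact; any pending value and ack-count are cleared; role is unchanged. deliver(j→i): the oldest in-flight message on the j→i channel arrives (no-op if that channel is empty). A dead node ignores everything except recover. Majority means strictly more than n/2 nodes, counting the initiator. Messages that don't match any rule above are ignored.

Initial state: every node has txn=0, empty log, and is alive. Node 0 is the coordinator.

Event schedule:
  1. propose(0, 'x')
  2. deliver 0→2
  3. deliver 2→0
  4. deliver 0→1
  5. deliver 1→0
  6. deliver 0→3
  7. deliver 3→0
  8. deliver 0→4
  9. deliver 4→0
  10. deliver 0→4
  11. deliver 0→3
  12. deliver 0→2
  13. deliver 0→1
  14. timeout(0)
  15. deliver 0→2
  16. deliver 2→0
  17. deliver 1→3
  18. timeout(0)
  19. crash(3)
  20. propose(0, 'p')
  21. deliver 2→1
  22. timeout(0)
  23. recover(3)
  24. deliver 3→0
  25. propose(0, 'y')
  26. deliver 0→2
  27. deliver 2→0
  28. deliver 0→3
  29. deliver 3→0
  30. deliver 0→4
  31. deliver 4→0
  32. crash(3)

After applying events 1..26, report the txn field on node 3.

1

e1 propose(0,'x'): 0[coor,t=1,-]
e2 deliver 0→2: 2[part,t=1,-]
e3 deliver 2→0: ·
e4 deliver 0→1: 1[part,t=1,-]
e5 deliver 1→0: ·
e6 deliver 0→3: 3[part,t=1,-]
e7 deliver 3→0: ·
e8 deliver 0→4: 4[part,t=1,-]
e9 deliver 4→0: 0[coor,t=1,x]
e10 deliver 0→4: 4[part,t=1,x]
e11 deliver 0→3: 3[part,t=1,x]
e12 deliver 0→2: 2[part,t=1,x]
e13 deliver 0→1: 1[part,t=1,x]
e14 timeout(0): 0[coor,t=2,x]
e15 deliver 0→2: 2[part,t=2,x]
e16 deliver 2→0: ·
e17 deliver 1→3: ·
e18 timeout(0): 0[coor,t=3,x]
e19 crash(3): 3[✗part,t=1,x]
e20 propose(0,'p'): 0[coor,t=4,x]
e21 deliver 2→1: ·
e22 timeout(0): 0[coor,t=5,x]
e23 recover(3): 3[part,t=1,x]
e24 deliver 3→0: ·
e25 propose(0,'y'): 0[coor,t=6,x]
e26 deliver 0→2: 2[part,t=3,x]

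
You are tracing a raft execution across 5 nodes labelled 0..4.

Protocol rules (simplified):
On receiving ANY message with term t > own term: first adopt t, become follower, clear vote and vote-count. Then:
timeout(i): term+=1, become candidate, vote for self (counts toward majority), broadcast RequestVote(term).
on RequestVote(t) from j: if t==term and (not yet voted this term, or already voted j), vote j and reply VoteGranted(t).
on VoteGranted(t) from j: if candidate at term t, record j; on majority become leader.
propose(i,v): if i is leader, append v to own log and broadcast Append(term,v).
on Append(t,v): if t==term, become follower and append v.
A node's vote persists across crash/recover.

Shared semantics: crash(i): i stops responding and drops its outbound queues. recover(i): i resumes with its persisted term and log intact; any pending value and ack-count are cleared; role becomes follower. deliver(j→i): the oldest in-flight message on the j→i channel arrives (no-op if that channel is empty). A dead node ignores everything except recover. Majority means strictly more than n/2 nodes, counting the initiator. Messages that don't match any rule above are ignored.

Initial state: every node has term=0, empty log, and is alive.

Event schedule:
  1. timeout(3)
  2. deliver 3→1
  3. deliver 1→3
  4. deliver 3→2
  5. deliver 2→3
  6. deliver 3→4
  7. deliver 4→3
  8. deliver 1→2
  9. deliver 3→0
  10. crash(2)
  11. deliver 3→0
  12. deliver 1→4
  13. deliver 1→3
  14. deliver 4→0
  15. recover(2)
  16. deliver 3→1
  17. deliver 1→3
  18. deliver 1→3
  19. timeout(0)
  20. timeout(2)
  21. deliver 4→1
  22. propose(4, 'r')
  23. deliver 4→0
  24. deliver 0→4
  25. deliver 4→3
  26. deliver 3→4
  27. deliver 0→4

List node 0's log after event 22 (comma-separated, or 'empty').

e1 timeout(3): 3[cand,t=1,-]
e2 deliver 3→1: 1[foll,t=1,-]
e3 deliver 1→3: ·
e4 deliver 3→2: 2[foll,t=1,-]
e5 deliver 2→3: 3[lead,t=1,-]
e6 deliver 3→4: 4[foll,t=1,-]
e7 deliver 4→3: ·
e8 deliver 1→2: ·
e9 deliver 3→0: 0[foll,t=1,-]
e10 crash(2): 2[✗foll,t=1,-]
e11 deliver 3→0: ·
e12 deliver 1→4: ·
e13 deliver 1→3: ·
e14 deliver 4→0: ·
e15 recover(2): 2[foll,t=1,-]
e16 deliver 3→1: ·
e17 deliver 1→3: ·
e18 deliver 1→3: ·
e19 timeout(0): 0[cand,t=2,-]
e20 timeout(2): 2[cand,t=2,-]
e21 deliver 4→1: ·
e22 propose(4,'r'): ·

empty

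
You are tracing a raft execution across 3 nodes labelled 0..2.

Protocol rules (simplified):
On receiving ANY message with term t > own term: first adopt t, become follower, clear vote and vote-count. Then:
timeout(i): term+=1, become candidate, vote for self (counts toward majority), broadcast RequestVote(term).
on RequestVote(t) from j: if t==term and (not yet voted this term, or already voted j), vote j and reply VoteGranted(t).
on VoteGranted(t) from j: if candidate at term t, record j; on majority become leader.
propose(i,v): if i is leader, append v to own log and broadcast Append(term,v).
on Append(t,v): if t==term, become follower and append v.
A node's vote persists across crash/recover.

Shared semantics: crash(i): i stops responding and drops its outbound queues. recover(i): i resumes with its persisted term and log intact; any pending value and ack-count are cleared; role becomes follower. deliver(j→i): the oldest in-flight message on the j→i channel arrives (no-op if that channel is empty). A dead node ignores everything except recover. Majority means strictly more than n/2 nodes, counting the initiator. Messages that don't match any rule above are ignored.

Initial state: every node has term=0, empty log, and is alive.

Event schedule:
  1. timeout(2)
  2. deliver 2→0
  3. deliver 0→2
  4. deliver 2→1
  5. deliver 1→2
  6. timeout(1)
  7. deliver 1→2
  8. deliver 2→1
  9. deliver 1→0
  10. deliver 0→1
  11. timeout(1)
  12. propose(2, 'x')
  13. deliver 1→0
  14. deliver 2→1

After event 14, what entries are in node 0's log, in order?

[1] timeout(2) → N2(cand t1 [-])
[2] deliver 2→0 → N0(foll t1 [-])
[3] deliver 0→2 → N2(lead t1 [-])
[4] deliver 2→1 → N1(foll t1 [-])
[5] deliver 1→2 → ∅
[6] timeout(1) → N1(cand t2 [-])
[7] deliver 1→2 → N2(foll t2 [-])
[8] deliver 2→1 → N1(lead t2 [-])
[9] deliver 1→0 → N0(foll t2 [-])
[10] deliver 0→1 → ∅
[11] timeout(1) → N1(cand t3 [-])
[12] propose(2,'x') → ∅
[13] deliver 1→0 → N0(foll t3 [-])
[14] deliver 2→1 → ∅

empty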